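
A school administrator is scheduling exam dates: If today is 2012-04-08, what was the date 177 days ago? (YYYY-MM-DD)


Start: 2012-04-08
Subtracting 177 days
Days already passed in April: 8
After going back through April: 169 more days to subtract
March 2012: 31 days, 138 remaining
February 2012: 29 days, 109 remaining
January 2012: 31 days, 78 remaining
December 2011: 31 days, 47 remaining
Result: 2011-10-14

2011-10-14


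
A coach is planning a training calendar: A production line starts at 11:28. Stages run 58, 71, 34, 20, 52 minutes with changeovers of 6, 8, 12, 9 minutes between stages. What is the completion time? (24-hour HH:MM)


Start: 11:28 = 688 min from midnight
  after task 1 (58 min): 12:26
  after break (6 min): 12:32
  after task 2 (71 min): 13:43
  after break (8 min): 13:51
  after task 3 (34 min): 14:25
  after break (12 min): 14:37
  after task 4 (20 min): 14:57
  after break (9 min): 15:06
  after task 5 (52 min): 15:58
Total elapsed: 270 minutes
End time: 15:58

15:58


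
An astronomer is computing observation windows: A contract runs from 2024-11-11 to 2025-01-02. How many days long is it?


Start date: 2024-11-11
End date: 2025-01-02
Nov 2024: +20 days
Dec 2024: +31 days
Jan 2025: +1 days
Total: 52 days

52


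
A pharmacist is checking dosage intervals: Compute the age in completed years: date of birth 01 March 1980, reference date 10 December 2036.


Birth: 1980-03-01
Reference: 2036-12-10
Year difference: 2036 - 1980 = 56
Has birthday (03-01) occurred by 12-10? Yes
Age in full years: 56

56


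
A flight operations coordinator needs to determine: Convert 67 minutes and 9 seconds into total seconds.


Minutes: 67
Seconds: 9
Convert minutes to seconds: 67 x 60 = 4020
Add remaining seconds: 4020 + 9 = 4029

4029


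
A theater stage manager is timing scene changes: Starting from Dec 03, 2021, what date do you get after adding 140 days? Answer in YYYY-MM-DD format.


Start: 2021-12-03
Adding 140 days
Days remaining in December: 28
After December: 112 days still to add
January 2022: 31 days, 81 remaining
February 2022: 28 days, 53 remaining
March 2022: 31 days, 22 remaining
April 2022 has 30 days, need 22
Result: 2022-04-22

2022-04-22


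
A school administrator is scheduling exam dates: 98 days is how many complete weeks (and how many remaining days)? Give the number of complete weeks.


Total days: 98
Days per week: 7
Division: 98 / 7 = 14 remainder 0
Complete weeks: 14
Remaining days: 0

14


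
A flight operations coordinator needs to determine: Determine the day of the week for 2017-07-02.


Date: 2017-07-02
January 1, 2017 is a Sunday
Day of year: 183
Offset from Jan 1: 182 days
182 mod 7 = 0
Result: Sunday

Sunday


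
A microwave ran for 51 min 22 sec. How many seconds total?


Minutes: 51
Extra seconds: 22
Seconds per minute: 60
Minutes to seconds: 51 x 60 = 3060
Total: 3060 + 22 = 3082

3082


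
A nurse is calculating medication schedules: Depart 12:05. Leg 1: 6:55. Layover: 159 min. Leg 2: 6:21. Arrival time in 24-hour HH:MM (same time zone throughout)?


Depart: 12:05
Leg 1: +415 min -> 19:00
Layover: +159 min -> 21:39
Leg 2: +381 min -> 04:00
Total travel: 955 minutes = 15h 55m
Arrival: 04:00

04:00


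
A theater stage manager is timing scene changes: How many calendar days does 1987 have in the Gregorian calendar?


Year: 1987
Check leap year rules:
Divisible by 4? No
1987 is not a leap year
Days: 365

365


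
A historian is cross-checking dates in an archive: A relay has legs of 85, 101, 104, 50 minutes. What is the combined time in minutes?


Durations: 85, 101, 104, 50
Running sum: 85
+ 101 = 186
+ 104 = 290
+ 50 = 340
Total duration: 340 minutes
That is 5 hours and 40 minutes

340


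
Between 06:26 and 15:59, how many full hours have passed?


Start: 06:26
End: 15:59
Hour difference: 15 - 6 = 9 hours
Minute difference: 59 - 26 = 33 minutes
Total minutes: 573
Complete hours: 573 / 60 = 9 (remainder 33)

9


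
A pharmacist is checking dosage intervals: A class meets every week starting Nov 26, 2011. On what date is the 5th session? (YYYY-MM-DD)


First occurrence: 2011-11-26 (occurrence 1)
Each occurrence is 7 days after the previous.
Occurrence 5 is 4 weeks after the first.
4 weeks = 28 days
2011-11-26 + 28 days = 2011-12-24

2011-12-24


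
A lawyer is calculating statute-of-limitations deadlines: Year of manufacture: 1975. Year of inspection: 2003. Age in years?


Birth year: 1975
Current year: 2003
Age = current year - birth year
Age = 2003 - 1975 = 28

28


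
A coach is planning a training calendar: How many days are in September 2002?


Month: September
Year: 2002
September is a 30-day month
Total: 30 days

30


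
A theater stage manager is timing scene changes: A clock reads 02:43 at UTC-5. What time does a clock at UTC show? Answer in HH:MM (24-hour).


Local time: 02:43 at UTC-5 (offset -5h)
Target zone: UTC (offset 0h)
Difference: 0 - (-5) = 5 hours
Calculation: 2 + (5) = 7
Result: 07:43

07:43


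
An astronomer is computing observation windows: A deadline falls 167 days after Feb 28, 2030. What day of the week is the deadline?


Start: 2030-02-28 (Thursday)
Step 1 - find target date: add 167 days
  2030-02-28 + 167 days = 2030-08-14
Step 2 - day of week:
  167 mod 7 = 6
  Thursday + 6 days -> Wednesday
Result: Wednesday (2030-08-14)

Wednesday


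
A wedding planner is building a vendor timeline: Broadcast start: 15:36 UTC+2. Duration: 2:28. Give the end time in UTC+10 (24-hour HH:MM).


Start: 15:36 in UTC+2
Step 1 - add duration:
  minutes: 36 + 28 = 64 (carry 1h)
  hours: 15 + 2 + 1 = 18
  end in UTC+2: 18:04
Step 2 - convert UTC+2 -> UTC+10:
  offset difference: 10 - (2) = 8 hours
  18 + (8) = 26 -> mod 24 = 2
Result: 02:04 in UTC+10

02:04


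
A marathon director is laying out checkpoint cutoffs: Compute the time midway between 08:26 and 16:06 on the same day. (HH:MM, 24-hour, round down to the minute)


Start time: 08:26 = 506 minutes from midnight
End time: 16:06 = 966 minutes from midnight
Sum: 506 + 966 = 1472
Midpoint: 1472 / 2 = 736 minutes
Convert: 736 / 60 = 12 hours, 16 minutes
Result: 12:16

12:16


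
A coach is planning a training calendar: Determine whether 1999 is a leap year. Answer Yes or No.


Year: 1999
Divisible by 4? 1999 / 4 = 499.75 -> No
Not divisible by 4, so NOT a leap year

No


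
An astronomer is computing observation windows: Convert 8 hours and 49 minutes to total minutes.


Hours: 8
Minutes: 49
Convert hours to minutes: 8 x 60 = 480
Add remaining minutes: 480 + 49 = 529

529


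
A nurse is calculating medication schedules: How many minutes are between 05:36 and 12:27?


Start time: 05:36 = 336 minutes from midnight
End time: 12:27 = 747 minutes from midnight
Difference: 747 - 336 = 411 minutes
That is 6 hours and 51 minutes

411


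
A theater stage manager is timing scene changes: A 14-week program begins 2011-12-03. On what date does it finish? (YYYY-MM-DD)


Start: 2011-12-03
Weeks to add: 14
Convert to days: 14 x 7 = 98 days
Add 98 days to 2011-12-03
Result: 2012-03-10

2012-03-10


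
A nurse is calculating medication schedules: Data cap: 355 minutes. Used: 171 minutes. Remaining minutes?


Total budget: 355 minutes
Time used: 171 minutes
Remaining: 355 - 171 = 184 minutes
Percent used: 48.2%
Percent remaining: 51.8%

184


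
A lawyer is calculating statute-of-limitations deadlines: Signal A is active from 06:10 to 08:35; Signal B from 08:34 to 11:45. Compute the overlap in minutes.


Interval A: [370, 515] minutes from midnight
Interval B: [514, 705] minutes from midnight
Overlap start = max(370, 514) = 514
Overlap end = min(515, 705) = 515
Overlap = 515 - 514 = 1 minutes

1


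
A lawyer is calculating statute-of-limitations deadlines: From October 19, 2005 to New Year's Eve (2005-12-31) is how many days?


Start: October 19, 2005
End: December 31, 2005
Days left in October: 12
November: 30
December: 31
Sum of remaining months: 61
Total: 12 + 61 = 73

73


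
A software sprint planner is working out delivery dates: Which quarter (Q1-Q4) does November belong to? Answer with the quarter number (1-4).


Month: November (month 11)
Q1: January-March (months 1-3)
Q2: April-June (months 4-6)
Q3: July-September (months 7-9)
Q4: October-December (months 10-12)
Month 11 falls in Q4

4


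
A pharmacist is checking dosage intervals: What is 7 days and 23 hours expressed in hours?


Days: 7
Extra hours: 23
Hours per day: 24
Days to hours: 7 x 24 = 168
Total: 168 + 23 = 191

191


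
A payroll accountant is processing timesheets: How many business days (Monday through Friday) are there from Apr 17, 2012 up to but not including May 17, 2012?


Start: 2012-04-17 (Tuesday)
End (exclusive): 2012-05-17 (Thursday)
Total calendar days: 30
Full weeks: 30 // 7 = 4 -> 20 weekdays
Remaining 2 days starting on Tuesday:
  Tue(w), Wed(w) -> 2 weekdays
Total business days: 20 + 2 = 22

22


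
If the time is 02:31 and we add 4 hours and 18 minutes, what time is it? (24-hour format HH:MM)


Start time: 02:31
Adding: 4 hours 18 minutes
Minutes: 31 + 18 = 49
Hours: 2 + 4 + 0 = 6
Result: 06:49

06:49


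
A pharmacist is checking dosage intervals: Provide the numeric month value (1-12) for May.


Calendar month order:
4. April
5. May <--
6. June
May is month number 5

5


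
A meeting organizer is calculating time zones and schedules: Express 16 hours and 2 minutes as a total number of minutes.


Hours: 16
Extra minutes: 2
Minutes per hour: 60
Hours to minutes: 16 x 60 = 960
Total: 960 + 2 = 962

962


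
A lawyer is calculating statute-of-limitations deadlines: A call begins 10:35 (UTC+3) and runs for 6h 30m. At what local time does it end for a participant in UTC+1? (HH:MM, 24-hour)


Start: 10:35 in UTC+3
Step 1 - add duration:
  minutes: 35 + 30 = 65 (carry 1h)
  hours: 10 + 6 + 1 = 17
  end in UTC+3: 17:05
Step 2 - convert UTC+3 -> UTC+1:
  offset difference: 1 - (3) = -2 hours
  17 + (-2) = 15 -> mod 24 = 15
Result: 15:05 in UTC+1

15:05


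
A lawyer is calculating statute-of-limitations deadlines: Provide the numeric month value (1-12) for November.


Calendar month order:
10. October
11. November <--
12. December
November is month number 11

11


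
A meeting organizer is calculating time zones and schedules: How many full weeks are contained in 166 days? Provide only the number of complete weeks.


Total days: 166
Days per week: 7
Division: 166 / 7 = 23 remainder 5
Complete weeks: 23
Remaining days: 5

23


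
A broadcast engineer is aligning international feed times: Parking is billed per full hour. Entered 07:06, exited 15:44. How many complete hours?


Start: 07:06
End: 15:44
Hour difference: 15 - 7 = 8 hours
Minute difference: 44 - 6 = 38 minutes
Total minutes: 518
Complete hours: 518 / 60 = 8 (remainder 38)

8


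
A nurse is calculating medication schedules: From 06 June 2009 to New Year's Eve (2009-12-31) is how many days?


Start: June 06, 2009
End: December 31, 2009
Days left in June: 24
July: 31
August: 31
September: 30
October: 31
... plus remaining months
Sum of remaining months: 184
Total: 24 + 184 = 208

208


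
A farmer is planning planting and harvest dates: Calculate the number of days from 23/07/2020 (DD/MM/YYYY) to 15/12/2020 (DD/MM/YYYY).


Start date: 2020-07-23
End date: 2020-12-15
Jul 2020: +9 days
Aug 2020: +31 days
Sep 2020: +30 days
... (3 more months)
Total: 145 days

145


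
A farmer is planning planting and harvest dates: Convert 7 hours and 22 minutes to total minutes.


Hours: 7
Extra minutes: 22
Minutes per hour: 60
Hours to minutes: 7 x 60 = 420
Total: 420 + 22 = 442

442


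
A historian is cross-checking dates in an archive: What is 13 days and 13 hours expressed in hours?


Days: 13
Extra hours: 13
Hours per day: 24
Days to hours: 13 x 24 = 312
Total: 312 + 13 = 325

325


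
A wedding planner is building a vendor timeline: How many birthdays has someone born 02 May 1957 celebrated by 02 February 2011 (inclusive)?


Birth: 1957-05-02
Reference: 2011-02-02
Year difference: 2011 - 1957 = 54
Has birthday (05-02) occurred by 02-02? No
Birthday not yet reached this year -> subtract 1
Age in full years: 53

53


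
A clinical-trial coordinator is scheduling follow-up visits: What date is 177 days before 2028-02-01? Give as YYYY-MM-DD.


Start: 2028-02-01
Subtracting 177 days
Days already passed in February: 1
After going back through February: 176 more days to subtract
January 2028: 31 days, 145 remaining
December 2027: 31 days, 114 remaining
November 2027: 30 days, 84 remaining
October 2027: 31 days, 53 remaining
Result: 2027-08-08

2027-08-08


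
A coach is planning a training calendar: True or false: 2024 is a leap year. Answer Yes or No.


Year: 2024
Divisible by 4? 2024 / 4 = 506.0 -> Yes
Divisible by 100? 2024 / 100 = 20.24 -> No
Divisible by 4 but not 100, so it IS a leap year

Yes


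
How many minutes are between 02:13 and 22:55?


Start time: 02:13 = 133 minutes from midnight
End time: 22:55 = 1375 minutes from midnight
Difference: 1375 - 133 = 1242 minutes
That is 20 hours and 42 minutes

1242


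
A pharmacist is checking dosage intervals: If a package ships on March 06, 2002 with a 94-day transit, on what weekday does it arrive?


Start: 2002-03-06 (Wednesday)
Step 1 - find target date: add 94 days
  2002-03-06 + 94 days = 2002-06-08
Step 2 - day of week:
  94 mod 7 = 3
  Wednesday + 3 days -> Saturday
Result: Saturday (2002-06-08)

Saturday


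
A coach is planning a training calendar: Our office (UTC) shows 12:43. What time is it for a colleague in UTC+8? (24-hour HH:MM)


Local time: 12:43 at UTC (offset 0h)
Target zone: UTC+8 (offset 8h)
Difference: 8 - (0) = 8 hours
Calculation: 12 + (8) = 20
Result: 20:43

20:43


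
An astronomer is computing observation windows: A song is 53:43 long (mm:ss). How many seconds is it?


Minutes: 53
Extra seconds: 43
Seconds per minute: 60
Minutes to seconds: 53 x 60 = 3180
Total: 3180 + 43 = 3223

3223


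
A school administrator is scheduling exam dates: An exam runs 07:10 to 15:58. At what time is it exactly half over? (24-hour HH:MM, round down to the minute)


Start time: 07:10 = 430 minutes from midnight
End time: 15:58 = 958 minutes from midnight
Sum: 430 + 958 = 1388
Midpoint: 1388 / 2 = 694 minutes
Convert: 694 / 60 = 11 hours, 34 minutes
Result: 11:34

11:34


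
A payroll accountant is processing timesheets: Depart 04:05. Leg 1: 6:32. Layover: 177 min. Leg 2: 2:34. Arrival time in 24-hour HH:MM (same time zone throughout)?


Depart: 04:05
Leg 1: +392 min -> 10:37
Layover: +177 min -> 13:34
Leg 2: +154 min -> 16:08
Total travel: 723 minutes = 12h 3m
Arrival: 16:08

16:08


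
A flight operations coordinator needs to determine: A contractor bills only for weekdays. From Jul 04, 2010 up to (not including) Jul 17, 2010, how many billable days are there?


Start: 2010-07-04 (Sunday)
End (exclusive): 2010-07-17 (Saturday)
Total calendar days: 13
Full weeks: 13 // 7 = 1 -> 5 weekdays
Remaining 6 days starting on Sunday:
  Sun(-), Mon(w), Tue(w), Wed(w), Thu(w), Fri(w) -> 5 weekdays
Total business days: 5 + 5 = 10

10


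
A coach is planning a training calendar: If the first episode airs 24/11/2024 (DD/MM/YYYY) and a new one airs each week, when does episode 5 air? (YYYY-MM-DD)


First occurrence: 2024-11-24 (occurrence 1)
Each occurrence is 7 days after the previous.
Occurrence 5 is 4 weeks after the first.
4 weeks = 28 days
2024-11-24 + 28 days = 2024-12-22

2024-12-22


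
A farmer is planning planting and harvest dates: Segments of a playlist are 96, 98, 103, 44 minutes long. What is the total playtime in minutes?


Durations: 96, 98, 103, 44
Running sum: 96
+ 98 = 194
+ 103 = 297
+ 44 = 341
Total duration: 341 minutes
That is 5 hours and 41 minutes

341


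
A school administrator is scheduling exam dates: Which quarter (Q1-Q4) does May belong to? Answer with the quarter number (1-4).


Month: May (month 5)
Q1: January-March (months 1-3)
Q2: April-June (months 4-6)
Q3: July-September (months 7-9)
Q4: October-December (months 10-12)
Month 5 falls in Q2

2


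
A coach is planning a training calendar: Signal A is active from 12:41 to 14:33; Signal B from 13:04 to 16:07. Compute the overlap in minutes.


Interval A: [761, 873] minutes from midnight
Interval B: [784, 967] minutes from midnight
Overlap start = max(761, 784) = 784
Overlap end = min(873, 967) = 873
Overlap = 873 - 784 = 89 minutes

89


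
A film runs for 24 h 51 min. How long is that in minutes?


Hours: 24
Minutes: 51
Convert hours to minutes: 24 x 60 = 1440
Add remaining minutes: 1440 + 51 = 1491

1491


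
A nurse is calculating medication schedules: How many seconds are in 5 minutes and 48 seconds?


Minutes: 5
Seconds: 48
Convert minutes to seconds: 5 x 60 = 300
Add remaining seconds: 300 + 48 = 348

348


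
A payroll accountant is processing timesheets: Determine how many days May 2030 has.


Month: May
Year: 2030
May is a 31-day month
Total: 31 days

31


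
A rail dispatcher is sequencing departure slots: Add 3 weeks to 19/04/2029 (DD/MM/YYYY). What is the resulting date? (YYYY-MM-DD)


Start: 2029-04-19
Weeks to add: 3
Convert to days: 3 x 7 = 21 days
Add 21 days to 2029-04-19
Result: 2029-05-10

2029-05-10


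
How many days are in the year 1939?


Year: 1939
Check leap year rules:
Divisible by 4? No
1939 is not a leap year
Days: 365

365


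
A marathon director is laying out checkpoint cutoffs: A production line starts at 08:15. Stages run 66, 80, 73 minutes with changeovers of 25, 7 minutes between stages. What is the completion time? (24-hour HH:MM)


Start: 08:15 = 495 min from midnight
  after task 1 (66 min): 09:21
  after break (25 min): 09:46
  after task 2 (80 min): 11:06
  after break (7 min): 11:13
  after task 3 (73 min): 12:26
Total elapsed: 251 minutes
End time: 12:26

12:26


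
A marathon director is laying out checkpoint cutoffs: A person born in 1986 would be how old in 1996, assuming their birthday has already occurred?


Birth year: 1986
Current year: 1996
Age = current year - birth year
Age = 1996 - 1986 = 10

10


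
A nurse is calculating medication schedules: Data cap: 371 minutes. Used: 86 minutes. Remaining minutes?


Total budget: 371 minutes
Time used: 86 minutes
Remaining: 371 - 86 = 285 minutes
Percent used: 23.2%
Percent remaining: 76.8%

285


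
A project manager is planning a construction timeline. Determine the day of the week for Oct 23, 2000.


Date: 2000-10-23
January 1, 2000 is a Saturday
Day of year: 297
Offset from Jan 1: 296 days
296 mod 7 = 2
Result: Monday

Monday


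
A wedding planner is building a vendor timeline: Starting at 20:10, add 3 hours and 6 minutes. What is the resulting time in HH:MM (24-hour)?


Start time: 20:10
Adding: 3 hours 6 minutes
Minutes: 10 + 6 = 16
Hours: 20 + 3 + 0 = 23
Result: 23:16

23:16


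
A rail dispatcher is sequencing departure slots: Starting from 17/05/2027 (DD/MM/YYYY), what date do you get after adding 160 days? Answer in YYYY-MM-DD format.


Start: 2027-05-17
Adding 160 days
Days remaining in May: 14
After May: 146 days still to add
June 2027: 30 days, 116 remaining
July 2027: 31 days, 85 remaining
August 2027: 31 days, 54 remaining
September 2027: 30 days, 24 remaining
Result: 2027-10-24

2027-10-24


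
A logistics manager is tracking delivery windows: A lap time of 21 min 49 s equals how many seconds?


Minutes: 21
Seconds: 49
Convert minutes to seconds: 21 x 60 = 1260
Add remaining seconds: 1260 + 49 = 1309

1309


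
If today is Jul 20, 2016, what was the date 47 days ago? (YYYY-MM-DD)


Start: 2016-07-20
Subtracting 47 days
Days already passed in July: 20
After going back through July: 27 more days to subtract
June 2016 has 30 days, need 27
Result: 2016-06-03

2016-06-03


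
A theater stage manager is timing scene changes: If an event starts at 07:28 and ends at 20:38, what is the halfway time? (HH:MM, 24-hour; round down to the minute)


Start time: 07:28 = 448 minutes from midnight
End time: 20:38 = 1238 minutes from midnight
Sum: 448 + 1238 = 1686
Midpoint: 1686 / 2 = 843 minutes
Convert: 843 / 60 = 14 hours, 3 minutes
Result: 14:03

14:03


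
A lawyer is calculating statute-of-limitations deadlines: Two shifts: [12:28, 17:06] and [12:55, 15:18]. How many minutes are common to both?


Interval A: [748, 1026] minutes from midnight
Interval B: [775, 918] minutes from midnight
Overlap start = max(748, 775) = 775
Overlap end = min(1026, 918) = 918
Overlap = 918 - 775 = 143 minutes

143


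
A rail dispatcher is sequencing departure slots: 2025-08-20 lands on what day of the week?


Date: 2025-08-20
January 1, 2025 is a Wednesday
Day of year: 232
Offset from Jan 1: 231 days
231 mod 7 = 0
Result: Wednesday

Wednesday


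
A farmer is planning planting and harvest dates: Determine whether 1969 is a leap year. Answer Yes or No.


Year: 1969
Divisible by 4? 1969 / 4 = 492.25 -> No
Not divisible by 4, so NOT a leap year

No


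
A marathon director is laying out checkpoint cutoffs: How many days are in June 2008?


Month: June
Year: 2008
June is a 30-day month
Total: 30 days

30


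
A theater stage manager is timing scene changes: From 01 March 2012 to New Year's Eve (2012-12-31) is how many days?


Start: March 01, 2012
End: December 31, 2012
Days left in March: 30
April: 30
May: 31
June: 30
July: 31
... plus remaining months
Sum of remaining months: 275
Total: 30 + 275 = 305

305


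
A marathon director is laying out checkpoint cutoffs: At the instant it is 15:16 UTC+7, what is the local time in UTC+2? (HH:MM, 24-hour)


Local time: 15:16 at UTC+7 (offset 7h)
Target zone: UTC+2 (offset 2h)
Difference: 2 - (7) = -5 hours
Calculation: 15 + (-5) = 10
Result: 10:16

10:16


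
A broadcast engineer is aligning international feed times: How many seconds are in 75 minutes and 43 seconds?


Minutes: 75
Extra seconds: 43
Seconds per minute: 60
Minutes to seconds: 75 x 60 = 4500
Total: 4500 + 43 = 4543

4543


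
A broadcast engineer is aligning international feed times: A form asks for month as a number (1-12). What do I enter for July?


Calendar month order:
6. June
7. July <--
8. August
July is month number 7

7


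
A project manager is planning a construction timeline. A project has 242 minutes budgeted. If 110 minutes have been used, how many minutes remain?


Total budget: 242 minutes
Time used: 110 minutes
Remaining: 242 - 110 = 132 minutes
Percent used: 45.5%
Percent remaining: 54.5%

132


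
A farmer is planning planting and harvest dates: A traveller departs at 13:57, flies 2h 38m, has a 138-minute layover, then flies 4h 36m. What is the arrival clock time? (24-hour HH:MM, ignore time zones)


Depart: 13:57
Leg 1: +158 min -> 16:35
Layover: +138 min -> 18:53
Leg 2: +276 min -> 23:29
Total travel: 572 minutes = 9h 32m
Arrival: 23:29

23:29


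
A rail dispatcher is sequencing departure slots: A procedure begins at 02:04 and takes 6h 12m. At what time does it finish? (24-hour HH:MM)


Start time: 02:04
Adding: 6 hours 12 minutes
Minutes: 4 + 12 = 16
Hours: 2 + 6 + 0 = 8
Result: 08:16

08:16


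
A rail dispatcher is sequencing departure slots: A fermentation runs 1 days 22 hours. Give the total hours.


Days: 1
Extra hours: 22
Hours per day: 24
Days to hours: 1 x 24 = 24
Total: 24 + 22 = 46

46


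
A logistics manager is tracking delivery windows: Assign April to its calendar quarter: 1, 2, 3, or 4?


Month: April (month 4)
Q1: January-March (months 1-3)
Q2: April-June (months 4-6)
Q3: July-September (months 7-9)
Q4: October-December (months 10-12)
Month 4 falls in Q2

2


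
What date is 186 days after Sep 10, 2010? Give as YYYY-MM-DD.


Start: 2010-09-10
Adding 186 days
Days remaining in September: 20
After September: 166 days still to add
October 2010: 31 days, 135 remaining
November 2010: 30 days, 105 remaining
December 2010: 31 days, 74 remaining
January 2011: 31 days, 43 remaining
Result: 2011-03-15

2011-03-15


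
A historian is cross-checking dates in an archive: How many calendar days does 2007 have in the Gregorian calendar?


Year: 2007
Check leap year rules:
Divisible by 4? No
2007 is not a leap year
Days: 365

365


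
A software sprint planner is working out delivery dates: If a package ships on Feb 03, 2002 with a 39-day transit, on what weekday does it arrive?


Start: 2002-02-03 (Sunday)
Step 1 - find target date: add 39 days
  2002-02-03 + 39 days = 2002-03-14
Step 2 - day of week:
  39 mod 7 = 4
  Sunday + 4 days -> Thursday
Result: Thursday (2002-03-14)

Thursday


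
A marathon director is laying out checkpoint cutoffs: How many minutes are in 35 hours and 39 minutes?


Hours: 35
Minutes: 39
Convert hours to minutes: 35 x 60 = 2100
Add remaining minutes: 2100 + 39 = 2139

2139


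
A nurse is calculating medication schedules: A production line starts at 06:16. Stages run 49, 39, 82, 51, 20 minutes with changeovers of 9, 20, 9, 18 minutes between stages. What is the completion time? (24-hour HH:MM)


Start: 06:16 = 376 min from midnight
  after task 1 (49 min): 07:05
  after break (9 min): 07:14
  after task 2 (39 min): 07:53
  after break (20 min): 08:13
  after task 3 (82 min): 09:35
  after break (9 min): 09:44
  after task 4 (51 min): 10:35
  after break (18 min): 10:53
  after task 5 (20 min): 11:13
Total elapsed: 297 minutes
End time: 11:13

11:13


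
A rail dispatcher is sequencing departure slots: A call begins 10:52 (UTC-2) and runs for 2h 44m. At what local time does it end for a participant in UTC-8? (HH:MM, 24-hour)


Start: 10:52 in UTC-2
Step 1 - add duration:
  minutes: 52 + 44 = 96 (carry 1h)
  hours: 10 + 2 + 1 = 13
  end in UTC-2: 13:36
Step 2 - convert UTC-2 -> UTC-8:
  offset difference: -8 - (-2) = -6 hours
  13 + (-6) = 7 -> mod 24 = 7
Result: 07:36 in UTC-8

07:36


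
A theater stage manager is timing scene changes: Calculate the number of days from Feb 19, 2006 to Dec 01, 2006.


Start date: 2006-02-19
End date: 2006-12-01
Feb 2006: +10 days
Mar 2006: +31 days
Apr 2006: +30 days
... (7 more months)
Total: 285 days

285


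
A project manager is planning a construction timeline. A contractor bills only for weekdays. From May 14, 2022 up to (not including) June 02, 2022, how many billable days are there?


Start: 2022-05-14 (Saturday)
End (exclusive): 2022-06-02 (Thursday)
Total calendar days: 19
Full weeks: 19 // 7 = 2 -> 10 weekdays
Remaining 5 days starting on Saturday:
  Sat(-), Sun(-), Mon(w), Tue(w), Wed(w) -> 3 weekdays
Total business days: 10 + 3 = 13

13


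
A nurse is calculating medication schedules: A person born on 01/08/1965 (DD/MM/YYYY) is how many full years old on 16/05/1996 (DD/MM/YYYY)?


Birth: 1965-08-01
Reference: 1996-05-16
Year difference: 1996 - 1965 = 31
Has birthday (08-01) occurred by 05-16? No
Birthday not yet reached this year -> subtract 1
Age in full years: 30

30


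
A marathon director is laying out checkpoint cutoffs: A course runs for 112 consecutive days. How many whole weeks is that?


Total days: 112
Days per week: 7
Division: 112 / 7 = 16 remainder 0
Complete weeks: 16
Remaining days: 0

16


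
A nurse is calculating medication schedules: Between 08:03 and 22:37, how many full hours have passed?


Start: 08:03
End: 22:37
Hour difference: 22 - 8 = 14 hours
Minute difference: 37 - 3 = 34 minutes
Total minutes: 874
Complete hours: 874 / 60 = 14 (remainder 34)

14


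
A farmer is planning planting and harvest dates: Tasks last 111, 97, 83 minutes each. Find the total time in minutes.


Durations: 111, 97, 83
Running sum: 111
+ 97 = 208
+ 83 = 291
Total duration: 291 minutes
That is 4 hours and 51 minutes

291


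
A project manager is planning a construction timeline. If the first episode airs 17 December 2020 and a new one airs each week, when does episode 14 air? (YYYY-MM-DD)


First occurrence: 2020-12-17 (occurrence 1)
Each occurrence is 7 days after the previous.
Occurrence 14 is 13 weeks after the first.
13 weeks = 91 days
2020-12-17 + 91 days = 2021-03-18

2021-03-18


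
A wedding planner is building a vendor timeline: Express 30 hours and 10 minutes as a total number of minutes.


Hours: 30
Extra minutes: 10
Minutes per hour: 60
Hours to minutes: 30 x 60 = 1800
Total: 1800 + 10 = 1810

1810


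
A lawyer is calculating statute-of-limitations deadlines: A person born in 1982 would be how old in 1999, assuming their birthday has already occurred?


Birth year: 1982
Current year: 1999
Age = current year - birth year
Age = 1999 - 1982 = 17

17


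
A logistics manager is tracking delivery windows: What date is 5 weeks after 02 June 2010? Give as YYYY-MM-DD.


Start: 2010-06-02
Weeks to add: 5
Convert to days: 5 x 7 = 35 days
Add 35 days to 2010-06-02
Result: 2010-07-07

2010-07-07


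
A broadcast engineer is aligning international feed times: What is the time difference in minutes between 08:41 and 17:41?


Start time: 08:41 = 521 minutes from midnight
End time: 17:41 = 1061 minutes from midnight
Difference: 1061 - 521 = 540 minutes
That is 9 hours and 0 minutes

540


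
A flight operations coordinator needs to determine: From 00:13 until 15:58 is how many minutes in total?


Start time: 00:13 = 13 minutes from midnight
End time: 15:58 = 958 minutes from midnight
Difference: 958 - 13 = 945 minutes
That is 15 hours and 45 minutes

945


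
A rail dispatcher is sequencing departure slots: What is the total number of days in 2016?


Year: 2016
Check leap year rules:
Divisible by 4? Yes
Divisible by 100? No
2016 is a leap year
Days: 366

366


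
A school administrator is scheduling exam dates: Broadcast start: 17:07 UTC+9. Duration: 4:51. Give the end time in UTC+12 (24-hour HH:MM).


Start: 17:07 in UTC+9
Step 1 - add duration:
  minutes: 7 + 51 = 58
  hours: 17 + 4 + 0 = 21
  end in UTC+9: 21:58
Step 2 - convert UTC+9 -> UTC+12:
  offset difference: 12 - (9) = 3 hours
  21 + (3) = 24 -> mod 24 = 0
Result: 00:58 in UTC+12

00:58


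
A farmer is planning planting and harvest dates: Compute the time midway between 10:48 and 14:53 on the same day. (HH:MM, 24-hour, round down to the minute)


Start time: 10:48 = 648 minutes from midnight
End time: 14:53 = 893 minutes from midnight
Sum: 648 + 893 = 1541
Midpoint: 1541 / 2 = 770 minutes
Convert: 770 / 60 = 12 hours, 50 minutes
Result: 12:50

12:50


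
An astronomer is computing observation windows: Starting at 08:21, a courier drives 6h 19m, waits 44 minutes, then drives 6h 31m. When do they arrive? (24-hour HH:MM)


Depart: 08:21
Leg 1: +379 min -> 14:40
Layover: +44 min -> 15:24
Leg 2: +391 min -> 21:55
Total travel: 814 minutes = 13h 34m
Arrival: 21:55

21:55


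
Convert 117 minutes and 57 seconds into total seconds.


Minutes: 117
Seconds: 57
Convert minutes to seconds: 117 x 60 = 7020
Add remaining seconds: 7020 + 57 = 7077

7077


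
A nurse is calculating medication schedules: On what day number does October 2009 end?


Month: October
Year: 2009
October is a 31-day month
Total: 31 days

31


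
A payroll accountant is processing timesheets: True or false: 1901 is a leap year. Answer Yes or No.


Year: 1901
Divisible by 4? 1901 / 4 = 475.25 -> No
Not divisible by 4, so NOT a leap year

No


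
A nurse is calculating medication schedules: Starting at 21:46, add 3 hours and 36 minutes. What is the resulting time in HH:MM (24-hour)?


Start time: 21:46
Adding: 3 hours 36 minutes
Minutes: 46 + 36 = 82
Minute overflow: 82 >= 60, so carry 1 hour, minutes = 22
Hours: 21 + 3 + 1 = 25
Hour wraparound: 25 mod 24 = 1
Result: 01:22

01:22


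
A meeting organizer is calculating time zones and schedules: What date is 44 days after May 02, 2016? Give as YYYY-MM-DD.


Start: 2016-05-02
Adding 44 days
Days remaining in May: 29
After May: 15 days still to add
June 2016 has 30 days, need 15
Result: 2016-06-15

2016-06-15


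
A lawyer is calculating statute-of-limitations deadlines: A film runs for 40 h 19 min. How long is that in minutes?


Hours: 40
Minutes: 19
Convert hours to minutes: 40 x 60 = 2400
Add remaining minutes: 2400 + 19 = 2419

2419


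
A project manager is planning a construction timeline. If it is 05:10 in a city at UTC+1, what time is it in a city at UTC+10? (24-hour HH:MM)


Local time: 05:10 at UTC+1 (offset 1h)
Target zone: UTC+10 (offset 10h)
Difference: 10 - (1) = 9 hours
Calculation: 5 + (9) = 14
Result: 14:10

14:10


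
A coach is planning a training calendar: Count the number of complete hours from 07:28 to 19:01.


Start: 07:28
End: 19:01
Hour difference: 19 - 7 = 12 hours
Minute difference: 1 - 28 = -27 minutes
Total minutes: 693
Complete hours: 693 / 60 = 11 (remainder 33)

11


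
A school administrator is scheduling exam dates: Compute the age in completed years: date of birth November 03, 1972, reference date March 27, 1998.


Birth: 1972-11-03
Reference: 1998-03-27
Year difference: 1998 - 1972 = 26
Has birthday (11-03) occurred by 03-27? No
Birthday not yet reached this year -> subtract 1
Age in full years: 25

25


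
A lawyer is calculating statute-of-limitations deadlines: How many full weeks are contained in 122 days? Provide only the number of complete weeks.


Total days: 122
Days per week: 7
Division: 122 / 7 = 17 remainder 3
Complete weeks: 17
Remaining days: 3

17


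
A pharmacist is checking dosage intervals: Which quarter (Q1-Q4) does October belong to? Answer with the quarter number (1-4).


Month: October (month 10)
Q1: January-March (months 1-3)
Q2: April-June (months 4-6)
Q3: July-September (months 7-9)
Q4: October-December (months 10-12)
Month 10 falls in Q4

4


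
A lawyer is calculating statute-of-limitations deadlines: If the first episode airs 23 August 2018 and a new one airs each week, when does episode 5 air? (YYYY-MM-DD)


First occurrence: 2018-08-23 (occurrence 1)
Each occurrence is 7 days after the previous.
Occurrence 5 is 4 weeks after the first.
4 weeks = 28 days
2018-08-23 + 28 days = 2018-09-20

2018-09-20


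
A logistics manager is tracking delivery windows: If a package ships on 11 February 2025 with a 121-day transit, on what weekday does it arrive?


Start: 2025-02-11 (Tuesday)
Step 1 - find target date: add 121 days
  2025-02-11 + 121 days = 2025-06-12
Step 2 - day of week:
  121 mod 7 = 2
  Tuesday + 2 days -> Thursday
Result: Thursday (2025-06-12)

Thursday


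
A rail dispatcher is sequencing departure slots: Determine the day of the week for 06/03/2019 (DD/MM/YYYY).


Date: 2019-03-06
January 1, 2019 is a Tuesday
Day of year: 65
Offset from Jan 1: 64 days
64 mod 7 = 1
Result: Wednesday

Wednesday


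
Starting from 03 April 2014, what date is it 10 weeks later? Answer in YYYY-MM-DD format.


Start: 2014-04-03
Weeks to add: 10
Convert to days: 10 x 7 = 70 days
Add 70 days to 2014-04-03
Result: 2014-06-12

2014-06-12


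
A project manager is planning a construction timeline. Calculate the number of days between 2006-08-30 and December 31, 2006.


Start: August 30, 2006
End: December 31, 2006
Days left in August: 1
September: 30
October: 31
November: 30
December: 31
Sum of remaining months: 122
Total: 1 + 122 = 123

123


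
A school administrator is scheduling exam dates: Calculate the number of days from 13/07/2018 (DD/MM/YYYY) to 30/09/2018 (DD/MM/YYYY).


Start date: 2018-07-13
End date: 2018-09-30
Jul 2018: +19 days
Aug 2018: +31 days
Sep 2018: +29 days
Total: 79 days

79


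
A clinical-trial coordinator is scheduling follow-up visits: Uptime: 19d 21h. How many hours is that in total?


Days: 19
Extra hours: 21
Hours per day: 24
Days to hours: 19 x 24 = 456
Total: 456 + 21 = 477

477


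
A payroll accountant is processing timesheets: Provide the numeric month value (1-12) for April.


Calendar month order:
3. March
4. April <--
5. May
April is month number 4

4


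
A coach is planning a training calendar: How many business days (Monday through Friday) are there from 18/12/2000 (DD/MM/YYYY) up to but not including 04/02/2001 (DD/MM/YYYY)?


Start: 2000-12-18 (Monday)
End (exclusive): 2001-02-04 (Sunday)
Total calendar days: 48
Full weeks: 48 // 7 = 6 -> 30 weekdays
Remaining 6 days starting on Monday:
  Mon(w), Tue(w), Wed(w), Thu(w), Fri(w), Sat(-) -> 5 weekdays
Total business days: 30 + 5 = 35

35


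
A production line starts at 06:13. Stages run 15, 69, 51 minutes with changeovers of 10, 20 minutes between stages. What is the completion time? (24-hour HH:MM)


Start: 06:13 = 373 min from midnight
  after task 1 (15 min): 06:28
  after break (10 min): 06:38
  after task 2 (69 min): 07:47
  after break (20 min): 08:07
  after task 3 (51 min): 08:58
Total elapsed: 165 minutes
End time: 08:58

08:58


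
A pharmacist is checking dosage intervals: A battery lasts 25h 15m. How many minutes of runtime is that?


Hours: 25
Extra minutes: 15
Minutes per hour: 60
Hours to minutes: 25 x 60 = 1500
Total: 1500 + 15 = 1515

1515


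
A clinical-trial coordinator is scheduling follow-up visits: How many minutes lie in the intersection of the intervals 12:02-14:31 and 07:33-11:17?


Interval A: [722, 871] minutes from midnight
Interval B: [453, 677] minutes from midnight
Overlap start = max(722, 453) = 722
Overlap end = min(871, 677) = 677
End <= start, so the intervals do not overlap: 0 minutes

0


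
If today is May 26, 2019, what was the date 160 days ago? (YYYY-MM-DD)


Start: 2019-05-26
Subtracting 160 days
Days already passed in May: 26
After going back through May: 134 more days to subtract
April 2019: 30 days, 104 remaining
March 2019: 31 days, 73 remaining
February 2019: 28 days, 45 remaining
January 2019: 31 days, 14 remaining
Result: 2018-12-17

2018-12-17


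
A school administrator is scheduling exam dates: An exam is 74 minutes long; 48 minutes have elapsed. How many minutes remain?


Total budget: 74 minutes
Time used: 48 minutes
Remaining: 74 - 48 = 26 minutes
Percent used: 64.9%
Percent remaining: 35.1%

26


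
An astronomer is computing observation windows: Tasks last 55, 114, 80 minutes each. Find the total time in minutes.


Durations: 55, 114, 80
Running sum: 55
+ 114 = 169
+ 80 = 249
Total duration: 249 minutes
That is 4 hours and 9 minutes

249


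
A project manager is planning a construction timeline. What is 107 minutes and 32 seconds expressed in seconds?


Minutes: 107
Extra seconds: 32
Seconds per minute: 60
Minutes to seconds: 107 x 60 = 6420
Total: 6420 + 32 = 6452

6452


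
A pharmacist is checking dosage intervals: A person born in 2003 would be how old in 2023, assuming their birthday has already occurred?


Birth year: 2003
Current year: 2023
Age = current year - birth year
Age = 2023 - 2003 = 20

20


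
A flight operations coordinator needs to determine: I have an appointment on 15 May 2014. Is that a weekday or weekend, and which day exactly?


Date: 2014-05-15
January 1, 2014 is a Wednesday
Day of year: 135
Offset from Jan 1: 134 days
134 mod 7 = 1
Result: Thursday

Thursday


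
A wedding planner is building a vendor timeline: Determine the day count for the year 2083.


Year: 2083
Check leap year rules:
Divisible by 4? No
2083 is not a leap year
Days: 365

365


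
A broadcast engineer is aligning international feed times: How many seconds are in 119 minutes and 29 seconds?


Minutes: 119
Extra seconds: 29
Seconds per minute: 60
Minutes to seconds: 119 x 60 = 7140
Total: 7140 + 29 = 7169

7169


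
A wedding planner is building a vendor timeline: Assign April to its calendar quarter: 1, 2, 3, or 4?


Month: April (month 4)
Q1: January-March (months 1-3)
Q2: April-June (months 4-6)
Q3: July-September (months 7-9)
Q4: October-December (months 10-12)
Month 4 falls in Q2

2
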